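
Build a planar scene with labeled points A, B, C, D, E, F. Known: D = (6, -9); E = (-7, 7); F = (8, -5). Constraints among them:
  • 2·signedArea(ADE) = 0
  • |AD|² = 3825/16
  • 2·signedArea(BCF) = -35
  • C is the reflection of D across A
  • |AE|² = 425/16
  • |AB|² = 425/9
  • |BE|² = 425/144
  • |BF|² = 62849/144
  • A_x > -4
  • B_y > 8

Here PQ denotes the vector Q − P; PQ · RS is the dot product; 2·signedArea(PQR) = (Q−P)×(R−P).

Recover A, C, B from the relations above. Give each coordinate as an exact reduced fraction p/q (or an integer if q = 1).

1. A_x = -15/4  [line -16·x + -13·y + -21 = 0 ∩ |AE|² = 425/16]
2. A_y = 3  [line -16·x + -13·y + -21 = 0 ∩ |AE|² = 425/16]
   → A = (-15/4, 3)
3. C_x = -27/2  [C is the reflection of D across A]
4. C_y = 15  [C is the reflection of D across A]
   → C = (-27/2, 15)
5. B_x = -97/12  [line 20·x + 43/2·y + -35/2 = 0 ∩ |BE|² = 425/144]
6. B_y = 25/3  [line 20·x + 43/2·y + -35/2 = 0 ∩ |BE|² = 425/144]
   → B = (-97/12, 25/3)

A = (-15/4, 3)
B = (-97/12, 25/3)
C = (-27/2, 15)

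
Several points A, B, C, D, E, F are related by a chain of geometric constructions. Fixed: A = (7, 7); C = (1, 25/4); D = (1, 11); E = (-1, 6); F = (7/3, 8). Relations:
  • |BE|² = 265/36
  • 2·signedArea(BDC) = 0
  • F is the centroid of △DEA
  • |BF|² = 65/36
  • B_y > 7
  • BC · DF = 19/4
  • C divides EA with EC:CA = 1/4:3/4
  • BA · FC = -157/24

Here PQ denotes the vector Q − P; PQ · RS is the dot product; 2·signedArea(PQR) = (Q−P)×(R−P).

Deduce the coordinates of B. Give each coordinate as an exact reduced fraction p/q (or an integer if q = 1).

1. B_x = 1  [2·signedArea(BDC) = 0 ∩ BA · FC = -157/24]
2. B_y = 47/6  [2·signedArea(BDC) = 0 ∩ BA · FC = -157/24]
   → B = (1, 47/6)

B = (1, 47/6)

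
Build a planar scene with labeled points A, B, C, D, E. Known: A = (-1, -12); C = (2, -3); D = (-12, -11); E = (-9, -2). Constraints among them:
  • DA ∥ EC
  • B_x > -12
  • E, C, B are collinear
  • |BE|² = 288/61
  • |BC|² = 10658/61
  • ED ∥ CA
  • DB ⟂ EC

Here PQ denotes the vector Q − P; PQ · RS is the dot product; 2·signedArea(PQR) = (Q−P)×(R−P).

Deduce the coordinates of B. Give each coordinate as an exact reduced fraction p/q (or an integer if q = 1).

1. B_x = -681/61  [E, C, B are collinear ∩ DB ⟂ EC]
2. B_y = -110/61  [E, C, B are collinear ∩ DB ⟂ EC]
   → B = (-681/61, -110/61)

B = (-681/61, -110/61)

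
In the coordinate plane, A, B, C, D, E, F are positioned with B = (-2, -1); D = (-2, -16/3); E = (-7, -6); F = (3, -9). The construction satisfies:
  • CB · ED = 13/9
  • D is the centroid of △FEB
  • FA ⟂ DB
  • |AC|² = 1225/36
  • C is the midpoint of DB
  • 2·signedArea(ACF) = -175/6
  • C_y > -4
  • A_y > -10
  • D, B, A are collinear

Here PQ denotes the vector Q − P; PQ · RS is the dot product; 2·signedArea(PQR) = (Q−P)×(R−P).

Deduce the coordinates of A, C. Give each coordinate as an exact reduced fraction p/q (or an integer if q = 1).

1. A_x = -2  [D, B, A are collinear ∩ FA ⟂ DB]
2. A_y = -9  [D, B, A are collinear ∩ FA ⟂ DB]
   → A = (-2, -9)
3. C_x = -2  [C is the midpoint of DB]
4. C_y = -19/6  [C is the midpoint of DB]
   → C = (-2, -19/6)

A = (-2, -9)
C = (-2, -19/6)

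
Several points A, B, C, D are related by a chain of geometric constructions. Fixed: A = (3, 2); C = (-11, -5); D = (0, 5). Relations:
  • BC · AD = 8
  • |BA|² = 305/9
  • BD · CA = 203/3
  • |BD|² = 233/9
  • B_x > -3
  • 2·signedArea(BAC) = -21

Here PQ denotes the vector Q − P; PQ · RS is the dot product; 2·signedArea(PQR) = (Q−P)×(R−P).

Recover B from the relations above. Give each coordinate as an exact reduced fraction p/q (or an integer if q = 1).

1. B_x = -8/3  [BD · CA = 203/3 ∩ BC · AD = 8]
2. B_y = 2/3  [BD · CA = 203/3 ∩ BC · AD = 8]
   → B = (-8/3, 2/3)

B = (-8/3, 2/3)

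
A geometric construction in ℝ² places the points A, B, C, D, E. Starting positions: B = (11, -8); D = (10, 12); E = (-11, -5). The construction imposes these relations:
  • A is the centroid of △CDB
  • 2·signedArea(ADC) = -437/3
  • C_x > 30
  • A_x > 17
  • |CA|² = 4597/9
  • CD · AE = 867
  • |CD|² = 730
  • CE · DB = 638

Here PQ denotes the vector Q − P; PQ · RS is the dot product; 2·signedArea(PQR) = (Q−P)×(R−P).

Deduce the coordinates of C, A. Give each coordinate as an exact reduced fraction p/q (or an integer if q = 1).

A = (52/3, 11)
C = (31, 29)

1. C_x = 31  [line -1·x + 20·y + -549 = 0 ∩ |CD|² = 730]
2. C_y = 29  [line -1·x + 20·y + -549 = 0 ∩ |CD|² = 730]
   → C = (31, 29)
3. A_x = 52/3  [A is the centroid of △CDB]
4. A_y = 11  [A is the centroid of △CDB]
   → A = (52/3, 11)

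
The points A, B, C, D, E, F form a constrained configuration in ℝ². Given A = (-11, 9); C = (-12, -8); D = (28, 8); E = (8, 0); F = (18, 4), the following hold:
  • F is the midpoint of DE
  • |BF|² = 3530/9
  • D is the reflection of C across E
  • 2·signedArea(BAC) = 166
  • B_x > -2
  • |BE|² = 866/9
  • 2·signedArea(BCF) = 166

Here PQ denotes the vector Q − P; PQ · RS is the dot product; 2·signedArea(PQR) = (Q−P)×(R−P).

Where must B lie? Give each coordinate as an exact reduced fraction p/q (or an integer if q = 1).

1. B_x = -5/3  [2·signedArea(BCF) = 166 ∩ 2·signedArea(BAC) = 166]
2. B_y = 5/3  [2·signedArea(BCF) = 166 ∩ 2·signedArea(BAC) = 166]
   → B = (-5/3, 5/3)

B = (-5/3, 5/3)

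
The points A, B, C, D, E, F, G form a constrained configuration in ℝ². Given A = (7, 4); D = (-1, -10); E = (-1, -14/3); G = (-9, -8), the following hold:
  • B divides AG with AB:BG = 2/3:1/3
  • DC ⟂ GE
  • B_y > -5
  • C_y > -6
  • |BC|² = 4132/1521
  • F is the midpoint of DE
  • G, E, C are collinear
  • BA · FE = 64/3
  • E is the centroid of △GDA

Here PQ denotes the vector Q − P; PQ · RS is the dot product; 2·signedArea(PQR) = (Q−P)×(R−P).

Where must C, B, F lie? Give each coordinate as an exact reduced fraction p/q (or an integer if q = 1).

1. C_x = -489/169  [G, E, C are collinear ∩ DC ⟂ GE]
2. C_y = -922/169  [G, E, C are collinear ∩ DC ⟂ GE]
   → C = (-489/169, -922/169)
3. B_x = -11/3  [B divides AG with AB:BG = 2/3:1/3]
4. B_y = -4  [B divides AG with AB:BG = 2/3:1/3]
   → B = (-11/3, -4)
5. F_x = -1  [F is the midpoint of DE]
6. F_y = -22/3  [F is the midpoint of DE]
   → F = (-1, -22/3)

B = (-11/3, -4)
C = (-489/169, -922/169)
F = (-1, -22/3)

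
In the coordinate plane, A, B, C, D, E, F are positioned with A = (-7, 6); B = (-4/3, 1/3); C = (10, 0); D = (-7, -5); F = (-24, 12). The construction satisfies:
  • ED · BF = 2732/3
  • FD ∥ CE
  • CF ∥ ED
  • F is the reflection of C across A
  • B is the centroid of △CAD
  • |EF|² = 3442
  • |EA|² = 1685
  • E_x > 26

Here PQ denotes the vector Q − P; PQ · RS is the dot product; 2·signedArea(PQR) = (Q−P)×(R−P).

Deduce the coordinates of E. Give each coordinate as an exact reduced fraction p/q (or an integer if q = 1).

E = (27, -17)

1. E_x = 27  [CF ∥ ED ∩ FD ∥ CE]
2. E_y = -17  [CF ∥ ED ∩ FD ∥ CE]
   → E = (27, -17)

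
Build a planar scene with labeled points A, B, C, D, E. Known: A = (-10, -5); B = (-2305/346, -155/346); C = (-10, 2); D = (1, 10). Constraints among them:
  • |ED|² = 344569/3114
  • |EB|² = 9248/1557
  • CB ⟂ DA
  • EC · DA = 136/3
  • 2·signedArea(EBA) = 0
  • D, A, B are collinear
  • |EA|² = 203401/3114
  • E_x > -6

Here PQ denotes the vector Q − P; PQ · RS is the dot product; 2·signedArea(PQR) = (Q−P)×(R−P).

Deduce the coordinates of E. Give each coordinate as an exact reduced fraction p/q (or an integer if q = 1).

1. E_x = -5419/1038  [2·signedArea(EBA) = 0 ∩ EC · DA = 136/3]
2. E_y = 525/346  [2·signedArea(EBA) = 0 ∩ EC · DA = 136/3]
   → E = (-5419/1038, 525/346)

E = (-5419/1038, 525/346)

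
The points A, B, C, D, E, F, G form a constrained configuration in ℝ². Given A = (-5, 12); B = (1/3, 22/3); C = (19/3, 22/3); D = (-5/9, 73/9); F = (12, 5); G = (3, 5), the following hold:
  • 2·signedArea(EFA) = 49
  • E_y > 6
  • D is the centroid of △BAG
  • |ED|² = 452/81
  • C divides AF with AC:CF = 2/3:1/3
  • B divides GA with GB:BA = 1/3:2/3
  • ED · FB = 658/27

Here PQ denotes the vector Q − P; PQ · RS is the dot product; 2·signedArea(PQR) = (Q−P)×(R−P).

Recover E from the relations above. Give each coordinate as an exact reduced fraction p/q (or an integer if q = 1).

E = (11/9, 59/9)

1. E_x = 11/9  [ED · FB = 658/27 ∩ 2·signedArea(EFA) = 49]
2. E_y = 59/9  [ED · FB = 658/27 ∩ 2·signedArea(EFA) = 49]
   → E = (11/9, 59/9)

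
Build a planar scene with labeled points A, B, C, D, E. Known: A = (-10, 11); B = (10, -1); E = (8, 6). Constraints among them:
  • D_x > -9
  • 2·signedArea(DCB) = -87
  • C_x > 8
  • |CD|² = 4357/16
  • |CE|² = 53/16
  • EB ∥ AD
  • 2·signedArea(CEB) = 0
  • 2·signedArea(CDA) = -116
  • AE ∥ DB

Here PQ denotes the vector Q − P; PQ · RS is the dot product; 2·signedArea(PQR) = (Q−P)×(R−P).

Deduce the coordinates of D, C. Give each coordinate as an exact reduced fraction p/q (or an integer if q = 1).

C = (17/2, 17/4)
D = (-8, 4)

1. D_x = -8  [AE ∥ DB ∩ EB ∥ AD]
2. D_y = 4  [AE ∥ DB ∩ EB ∥ AD]
   → D = (-8, 4)
3. C_x = 17/2  [2·signedArea(CEB) = 0 ∩ 2·signedArea(DCB) = -87]
4. C_y = 17/4  [2·signedArea(CEB) = 0 ∩ 2·signedArea(DCB) = -87]
   → C = (17/2, 17/4)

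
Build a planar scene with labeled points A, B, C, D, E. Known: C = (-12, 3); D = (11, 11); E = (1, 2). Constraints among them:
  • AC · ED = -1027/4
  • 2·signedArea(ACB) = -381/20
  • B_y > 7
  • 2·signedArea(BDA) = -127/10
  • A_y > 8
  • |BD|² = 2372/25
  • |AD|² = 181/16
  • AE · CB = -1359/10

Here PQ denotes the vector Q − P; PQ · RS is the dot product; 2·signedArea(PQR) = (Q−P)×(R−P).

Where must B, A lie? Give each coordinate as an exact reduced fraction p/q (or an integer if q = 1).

1. A_x = 17/2  [line -10·x + -9·y + 655/4 = 0 ∩ |AD|² = 181/16]
2. A_y = 35/4  [line -10·x + -9·y + 655/4 = 0 ∩ |AD|² = 181/16]
   → A = (17/2, 35/4)
3. B_x = 9/5  [2·signedArea(BDA) = -127/10 ∩ AE · CB = -1359/10]
4. B_y = 39/5  [2·signedArea(BDA) = -127/10 ∩ AE · CB = -1359/10]
   → B = (9/5, 39/5)

A = (17/2, 35/4)
B = (9/5, 39/5)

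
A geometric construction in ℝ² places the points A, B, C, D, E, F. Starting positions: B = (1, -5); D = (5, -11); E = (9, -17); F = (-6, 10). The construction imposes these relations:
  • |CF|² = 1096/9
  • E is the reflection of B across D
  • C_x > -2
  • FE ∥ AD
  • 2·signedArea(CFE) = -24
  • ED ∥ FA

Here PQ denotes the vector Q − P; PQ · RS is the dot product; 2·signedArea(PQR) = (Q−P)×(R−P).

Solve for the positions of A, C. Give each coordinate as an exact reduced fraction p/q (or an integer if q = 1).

1. A_x = -10  [FE ∥ AD ∩ ED ∥ FA]
2. A_y = 16  [FE ∥ AD ∩ ED ∥ FA]
   → A = (-10, 16)
3. C_x = -4/3  [line 27·x + 15·y + 36 = 0 ∩ |CF|² = 1096/9]
4. C_y = 0  [line 27·x + 15·y + 36 = 0 ∩ |CF|² = 1096/9]
   → C = (-4/3, 0)

A = (-10, 16)
C = (-4/3, 0)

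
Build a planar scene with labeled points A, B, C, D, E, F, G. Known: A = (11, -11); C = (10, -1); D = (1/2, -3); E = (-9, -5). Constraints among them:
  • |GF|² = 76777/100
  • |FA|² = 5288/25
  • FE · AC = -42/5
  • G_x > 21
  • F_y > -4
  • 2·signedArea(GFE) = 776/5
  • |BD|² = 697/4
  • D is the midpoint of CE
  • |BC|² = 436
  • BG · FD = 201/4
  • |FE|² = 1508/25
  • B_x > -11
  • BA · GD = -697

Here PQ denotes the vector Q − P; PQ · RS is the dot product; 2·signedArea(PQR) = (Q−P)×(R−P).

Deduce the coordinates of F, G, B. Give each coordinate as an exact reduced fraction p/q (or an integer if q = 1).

B = (-10, 5)
F = (-7/5, -17/5)
G = (43/2, -19)

1. F_x = -7/5  [line 1·x + -10·y + -163/5 = 0 ∩ |FE|² = 1508/25]
2. F_y = -17/5  [line 1·x + -10·y + -163/5 = 0 ∩ |FE|² = 1508/25]
   → F = (-7/5, -17/5)
3. G_x = 43/2  [line 8/5·x + -38/5·y + -894/5 = 0 ∩ |GF|² = 76777/100]
4. G_y = -19  [line 8/5·x + -38/5·y + -894/5 = 0 ∩ |GF|² = 76777/100]
   → G = (43/2, -19)
5. B_x = -10  [BA · GD = -697 ∩ BG · FD = 201/4]
6. B_y = 5  [BA · GD = -697 ∩ BG · FD = 201/4]
   → B = (-10, 5)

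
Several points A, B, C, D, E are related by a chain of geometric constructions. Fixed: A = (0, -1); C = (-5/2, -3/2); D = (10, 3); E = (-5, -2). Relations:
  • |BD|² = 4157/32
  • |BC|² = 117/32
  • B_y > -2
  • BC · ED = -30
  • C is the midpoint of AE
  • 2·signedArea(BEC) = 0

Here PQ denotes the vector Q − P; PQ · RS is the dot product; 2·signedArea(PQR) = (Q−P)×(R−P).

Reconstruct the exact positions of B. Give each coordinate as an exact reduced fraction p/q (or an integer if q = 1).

B = (-5/8, -9/8)

1. B_x = -5/8  [2·signedArea(BEC) = 0 ∩ BC · ED = -30]
2. B_y = -9/8  [2·signedArea(BEC) = 0 ∩ BC · ED = -30]
   → B = (-5/8, -9/8)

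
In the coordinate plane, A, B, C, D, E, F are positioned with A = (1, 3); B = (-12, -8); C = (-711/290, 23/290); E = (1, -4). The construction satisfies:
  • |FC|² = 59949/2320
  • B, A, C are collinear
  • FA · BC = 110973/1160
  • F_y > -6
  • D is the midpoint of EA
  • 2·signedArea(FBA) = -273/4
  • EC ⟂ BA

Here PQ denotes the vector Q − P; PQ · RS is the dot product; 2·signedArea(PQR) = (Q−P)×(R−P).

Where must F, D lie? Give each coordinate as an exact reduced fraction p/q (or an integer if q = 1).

1. F_x = -9/4  [FA · BC = 110973/1160 ∩ 2·signedArea(FBA) = -273/4]
2. F_y = -5  [FA · BC = 110973/1160 ∩ 2·signedArea(FBA) = -273/4]
   → F = (-9/4, -5)
3. D_x = 1  [D is the midpoint of EA]
4. D_y = -1/2  [D is the midpoint of EA]
   → D = (1, -1/2)

D = (1, -1/2)
F = (-9/4, -5)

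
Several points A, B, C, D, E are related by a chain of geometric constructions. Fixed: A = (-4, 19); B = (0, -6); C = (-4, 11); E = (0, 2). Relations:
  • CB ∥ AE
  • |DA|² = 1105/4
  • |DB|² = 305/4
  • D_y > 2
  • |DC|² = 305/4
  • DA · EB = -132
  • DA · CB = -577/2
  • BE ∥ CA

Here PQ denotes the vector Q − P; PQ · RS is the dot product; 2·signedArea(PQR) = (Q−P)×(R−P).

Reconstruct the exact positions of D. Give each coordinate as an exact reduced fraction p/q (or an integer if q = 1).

D = (-2, 5/2)

1. D_x = -2  [DA · CB = -577/2 ∩ DA · EB = -132]
2. D_y = 5/2  [DA · CB = -577/2 ∩ DA · EB = -132]
   → D = (-2, 5/2)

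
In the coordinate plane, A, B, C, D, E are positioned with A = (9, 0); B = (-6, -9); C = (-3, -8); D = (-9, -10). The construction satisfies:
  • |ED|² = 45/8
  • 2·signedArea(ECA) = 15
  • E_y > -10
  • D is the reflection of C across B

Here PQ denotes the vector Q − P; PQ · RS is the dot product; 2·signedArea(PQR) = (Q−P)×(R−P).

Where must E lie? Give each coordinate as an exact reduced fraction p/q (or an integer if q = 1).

1. E_x = -27/4  [line -8·x + 12·y + 57 = 0 ∩ |ED|² = 45/8]
2. E_y = -37/4  [line -8·x + 12·y + 57 = 0 ∩ |ED|² = 45/8]
   → E = (-27/4, -37/4)

E = (-27/4, -37/4)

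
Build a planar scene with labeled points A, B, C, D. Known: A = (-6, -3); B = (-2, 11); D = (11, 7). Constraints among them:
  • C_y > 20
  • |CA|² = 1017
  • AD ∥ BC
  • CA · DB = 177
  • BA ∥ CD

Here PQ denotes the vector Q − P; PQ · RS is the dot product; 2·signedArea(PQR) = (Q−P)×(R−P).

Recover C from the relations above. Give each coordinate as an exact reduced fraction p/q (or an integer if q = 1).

C = (15, 21)

1. C_x = 15  [BA ∥ CD ∩ AD ∥ BC]
2. C_y = 21  [BA ∥ CD ∩ AD ∥ BC]
   → C = (15, 21)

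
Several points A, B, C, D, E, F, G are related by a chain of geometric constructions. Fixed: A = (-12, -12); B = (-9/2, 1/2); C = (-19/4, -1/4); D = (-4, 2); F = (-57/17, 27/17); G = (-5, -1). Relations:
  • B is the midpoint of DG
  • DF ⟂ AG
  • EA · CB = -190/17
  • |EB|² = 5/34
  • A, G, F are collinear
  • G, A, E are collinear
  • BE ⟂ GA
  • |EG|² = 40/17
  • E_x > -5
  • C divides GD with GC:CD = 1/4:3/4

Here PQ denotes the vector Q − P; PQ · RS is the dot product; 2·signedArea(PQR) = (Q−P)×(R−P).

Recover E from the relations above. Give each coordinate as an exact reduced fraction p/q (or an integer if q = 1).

1. E_x = -71/17  [G, A, E are collinear ∩ BE ⟂ GA]
2. E_y = 5/17  [G, A, E are collinear ∩ BE ⟂ GA]
   → E = (-71/17, 5/17)

E = (-71/17, 5/17)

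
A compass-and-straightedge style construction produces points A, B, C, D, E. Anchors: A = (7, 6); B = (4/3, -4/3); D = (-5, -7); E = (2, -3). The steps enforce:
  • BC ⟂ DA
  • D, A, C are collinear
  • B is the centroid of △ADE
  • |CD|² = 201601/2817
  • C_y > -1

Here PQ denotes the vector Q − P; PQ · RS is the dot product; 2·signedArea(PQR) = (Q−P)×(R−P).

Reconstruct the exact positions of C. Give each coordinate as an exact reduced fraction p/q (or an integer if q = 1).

C = (231/313, -736/939)

1. C_x = 231/313  [D, A, C are collinear ∩ BC ⟂ DA]
2. C_y = -736/939  [D, A, C are collinear ∩ BC ⟂ DA]
   → C = (231/313, -736/939)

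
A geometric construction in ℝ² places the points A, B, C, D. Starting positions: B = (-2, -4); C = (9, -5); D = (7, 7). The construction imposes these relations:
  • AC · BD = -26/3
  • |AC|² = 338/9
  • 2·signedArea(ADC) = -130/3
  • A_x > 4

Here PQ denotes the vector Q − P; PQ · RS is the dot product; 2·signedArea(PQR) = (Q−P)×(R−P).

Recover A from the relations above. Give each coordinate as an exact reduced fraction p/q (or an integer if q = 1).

1. A_x = 14/3  [2·signedArea(ADC) = -130/3 ∩ AC · BD = -26/3]
2. A_y = -2/3  [2·signedArea(ADC) = -130/3 ∩ AC · BD = -26/3]
   → A = (14/3, -2/3)

A = (14/3, -2/3)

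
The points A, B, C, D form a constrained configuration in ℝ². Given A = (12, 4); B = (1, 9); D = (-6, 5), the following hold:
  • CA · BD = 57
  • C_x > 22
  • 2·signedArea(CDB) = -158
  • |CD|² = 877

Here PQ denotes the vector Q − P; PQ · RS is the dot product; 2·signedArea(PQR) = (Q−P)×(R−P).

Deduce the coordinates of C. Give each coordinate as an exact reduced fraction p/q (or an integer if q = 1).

1. C_x = 23  [CA · BD = 57 ∩ 2·signedArea(CDB) = -158]
2. C_y = -1  [CA · BD = 57 ∩ 2·signedArea(CDB) = -158]
   → C = (23, -1)

C = (23, -1)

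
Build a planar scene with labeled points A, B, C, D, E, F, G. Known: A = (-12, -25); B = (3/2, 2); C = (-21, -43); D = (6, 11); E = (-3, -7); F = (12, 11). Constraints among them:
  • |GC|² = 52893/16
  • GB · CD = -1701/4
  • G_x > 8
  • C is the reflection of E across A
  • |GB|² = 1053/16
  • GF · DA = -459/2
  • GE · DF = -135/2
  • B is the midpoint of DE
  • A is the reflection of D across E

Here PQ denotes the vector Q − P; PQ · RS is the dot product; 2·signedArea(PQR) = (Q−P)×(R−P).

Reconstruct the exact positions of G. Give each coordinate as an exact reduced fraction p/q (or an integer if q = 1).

1. G_x = 33/4  [GB · CD = -1701/4 ∩ GE · DF = -135/2]
2. G_y = 13/2  [GB · CD = -1701/4 ∩ GE · DF = -135/2]
   → G = (33/4, 13/2)

G = (33/4, 13/2)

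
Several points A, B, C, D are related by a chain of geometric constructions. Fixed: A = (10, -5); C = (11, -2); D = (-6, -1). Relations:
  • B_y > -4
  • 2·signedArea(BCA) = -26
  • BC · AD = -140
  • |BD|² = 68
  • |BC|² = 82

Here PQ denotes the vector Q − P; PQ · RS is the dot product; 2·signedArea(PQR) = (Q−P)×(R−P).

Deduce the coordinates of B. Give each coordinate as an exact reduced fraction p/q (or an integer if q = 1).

B = (2, -3)

1. B_x = 2  [2·signedArea(BCA) = -26 ∩ BC · AD = -140]
2. B_y = -3  [2·signedArea(BCA) = -26 ∩ BC · AD = -140]
   → B = (2, -3)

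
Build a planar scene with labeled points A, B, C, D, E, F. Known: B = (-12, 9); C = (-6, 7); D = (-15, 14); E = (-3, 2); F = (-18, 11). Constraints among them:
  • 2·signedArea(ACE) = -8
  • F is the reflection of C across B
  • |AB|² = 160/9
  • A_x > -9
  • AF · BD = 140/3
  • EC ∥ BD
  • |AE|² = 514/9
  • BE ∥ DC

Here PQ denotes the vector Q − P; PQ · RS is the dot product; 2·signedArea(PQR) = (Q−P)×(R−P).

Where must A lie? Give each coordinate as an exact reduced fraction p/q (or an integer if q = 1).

A = (-8, 23/3)

1. A_x = -8  [AF · BD = 140/3 ∩ 2·signedArea(ACE) = -8]
2. A_y = 23/3  [AF · BD = 140/3 ∩ 2·signedArea(ACE) = -8]
   → A = (-8, 23/3)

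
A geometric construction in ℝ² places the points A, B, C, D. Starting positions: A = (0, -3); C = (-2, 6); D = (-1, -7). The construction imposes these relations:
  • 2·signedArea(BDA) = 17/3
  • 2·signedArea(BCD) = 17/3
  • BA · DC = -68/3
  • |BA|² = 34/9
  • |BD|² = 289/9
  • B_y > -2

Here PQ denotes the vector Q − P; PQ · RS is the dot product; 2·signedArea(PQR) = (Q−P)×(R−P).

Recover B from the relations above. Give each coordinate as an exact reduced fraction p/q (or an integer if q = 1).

B = (-1, -4/3)

1. B_x = -1  [2·signedArea(BCD) = 17/3 ∩ 2·signedArea(BDA) = 17/3]
2. B_y = -4/3  [2·signedArea(BCD) = 17/3 ∩ 2·signedArea(BDA) = 17/3]
   → B = (-1, -4/3)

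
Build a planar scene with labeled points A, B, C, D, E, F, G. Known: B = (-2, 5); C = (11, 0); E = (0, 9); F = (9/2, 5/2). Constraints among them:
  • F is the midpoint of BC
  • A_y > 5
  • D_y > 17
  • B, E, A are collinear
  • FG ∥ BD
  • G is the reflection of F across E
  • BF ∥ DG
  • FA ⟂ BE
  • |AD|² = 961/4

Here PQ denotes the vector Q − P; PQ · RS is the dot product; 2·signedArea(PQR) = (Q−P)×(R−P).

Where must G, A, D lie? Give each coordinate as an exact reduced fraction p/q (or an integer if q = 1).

A = (-17/10, 28/5)
D = (-11, 18)
G = (-9/2, 31/2)

1. G_x = -9/2  [G is the reflection of F across E]
2. G_y = 31/2  [G is the reflection of F across E]
   → G = (-9/2, 31/2)
3. A_x = -17/10  [B, E, A are collinear ∩ FA ⟂ BE]
4. A_y = 28/5  [B, E, A are collinear ∩ FA ⟂ BE]
   → A = (-17/10, 28/5)
5. D_x = -11  [BF ∥ DG ∩ FG ∥ BD]
6. D_y = 18  [BF ∥ DG ∩ FG ∥ BD]
   → D = (-11, 18)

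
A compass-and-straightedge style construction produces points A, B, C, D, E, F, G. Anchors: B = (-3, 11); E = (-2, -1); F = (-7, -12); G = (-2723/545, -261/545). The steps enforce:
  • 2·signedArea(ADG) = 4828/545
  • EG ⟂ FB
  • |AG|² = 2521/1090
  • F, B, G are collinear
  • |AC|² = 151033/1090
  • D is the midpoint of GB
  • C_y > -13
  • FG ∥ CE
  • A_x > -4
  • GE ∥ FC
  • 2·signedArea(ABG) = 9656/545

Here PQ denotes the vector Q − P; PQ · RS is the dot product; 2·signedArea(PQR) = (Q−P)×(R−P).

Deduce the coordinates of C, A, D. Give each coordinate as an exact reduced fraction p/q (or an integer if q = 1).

A = (-3817/1090, -829/1090)
C = (-2182/545, -6824/545)
D = (-2179/545, 2867/545)

1. C_x = -2182/545  [FG ∥ CE ∩ GE ∥ FC]
2. C_y = -6824/545  [FG ∥ CE ∩ GE ∥ FC]
   → C = (-2182/545, -6824/545)
3. A_x = -3817/1090  [line 6256/545·x + -1088/545·y + 4216/109 = 0 ∩ |AC|² = 151033/1090]
4. A_y = -829/1090  [line 6256/545·x + -1088/545·y + 4216/109 = 0 ∩ |AC|² = 151033/1090]
   → A = (-3817/1090, -829/1090)
5. D_x = -2179/545  [2·signedArea(ADG) = 4828/545 ∩ D is the midpoint of GB]
6. D_y = 2867/545  [2·signedArea(ADG) = 4828/545 ∩ D is the midpoint of GB]
   → D = (-2179/545, 2867/545)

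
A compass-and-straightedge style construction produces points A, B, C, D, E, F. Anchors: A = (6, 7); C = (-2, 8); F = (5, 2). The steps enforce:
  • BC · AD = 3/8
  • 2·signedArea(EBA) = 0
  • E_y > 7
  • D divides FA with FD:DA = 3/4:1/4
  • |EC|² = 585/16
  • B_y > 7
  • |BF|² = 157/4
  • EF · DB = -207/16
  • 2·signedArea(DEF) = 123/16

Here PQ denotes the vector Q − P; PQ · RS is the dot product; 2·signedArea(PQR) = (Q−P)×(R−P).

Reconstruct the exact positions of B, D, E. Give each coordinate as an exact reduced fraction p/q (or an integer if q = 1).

B = (2, 15/2)
D = (23/4, 23/4)
E = (4, 29/4)

1. D_x = 23/4  [D divides FA with FD:DA = 3/4:1/4]
2. D_y = 23/4  [D divides FA with FD:DA = 3/4:1/4]
   → D = (23/4, 23/4)
3. E_x = 4  [line -15/4·x + 3/4·y + 153/16 = 0 ∩ |EC|² = 585/16]
4. E_y = 29/4  [line -15/4·x + 3/4·y + 153/16 = 0 ∩ |EC|² = 585/16]
   → E = (4, 29/4)
5. B_x = 2  [BC · AD = 3/8 ∩ 2·signedArea(EBA) = 0]
6. B_y = 15/2  [BC · AD = 3/8 ∩ 2·signedArea(EBA) = 0]
   → B = (2, 15/2)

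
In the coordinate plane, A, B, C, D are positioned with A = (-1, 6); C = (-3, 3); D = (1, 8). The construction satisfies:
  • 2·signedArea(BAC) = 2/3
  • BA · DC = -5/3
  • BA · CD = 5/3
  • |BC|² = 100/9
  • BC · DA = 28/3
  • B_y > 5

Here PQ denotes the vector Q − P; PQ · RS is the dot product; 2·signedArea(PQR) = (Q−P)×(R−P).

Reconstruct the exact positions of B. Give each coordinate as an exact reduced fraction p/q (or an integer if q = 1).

1. B_x = -1  [BC · DA = 28/3 ∩ BA · CD = 5/3]
2. B_y = 17/3  [BC · DA = 28/3 ∩ BA · CD = 5/3]
   → B = (-1, 17/3)

B = (-1, 17/3)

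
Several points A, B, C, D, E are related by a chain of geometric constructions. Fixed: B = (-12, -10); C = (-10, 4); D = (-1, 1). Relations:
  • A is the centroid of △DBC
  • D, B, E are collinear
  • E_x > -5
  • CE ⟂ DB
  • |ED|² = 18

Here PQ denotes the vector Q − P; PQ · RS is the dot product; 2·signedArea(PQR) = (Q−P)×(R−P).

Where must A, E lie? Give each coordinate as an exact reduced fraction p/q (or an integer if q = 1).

A = (-23/3, -5/3)
E = (-4, -2)

1. A_x = -23/3  [A is the centroid of △DBC]
2. A_y = -5/3  [A is the centroid of △DBC]
   → A = (-23/3, -5/3)
3. E_x = -4  [D, B, E are collinear ∩ CE ⟂ DB]
4. E_y = -2  [D, B, E are collinear ∩ CE ⟂ DB]
   → E = (-4, -2)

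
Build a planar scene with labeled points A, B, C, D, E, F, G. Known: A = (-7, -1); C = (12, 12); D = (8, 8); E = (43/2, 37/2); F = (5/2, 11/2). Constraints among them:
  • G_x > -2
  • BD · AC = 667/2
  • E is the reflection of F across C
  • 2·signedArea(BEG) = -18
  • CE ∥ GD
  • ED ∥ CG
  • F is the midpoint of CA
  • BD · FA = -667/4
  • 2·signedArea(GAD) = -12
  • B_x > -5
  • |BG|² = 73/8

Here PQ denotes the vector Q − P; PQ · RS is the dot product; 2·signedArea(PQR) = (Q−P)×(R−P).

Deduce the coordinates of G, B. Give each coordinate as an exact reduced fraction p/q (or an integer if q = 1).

1. G_x = -3/2  [CE ∥ GD ∩ ED ∥ CG]
2. G_y = 3/2  [CE ∥ GD ∩ ED ∥ CG]
   → G = (-3/2, 3/2)
3. B_x = -17/4  [BD · FA = -667/4 ∩ 2·signedArea(BEG) = -18]
4. B_y = 1/4  [BD · FA = -667/4 ∩ 2·signedArea(BEG) = -18]
   → B = (-17/4, 1/4)

B = (-17/4, 1/4)
G = (-3/2, 3/2)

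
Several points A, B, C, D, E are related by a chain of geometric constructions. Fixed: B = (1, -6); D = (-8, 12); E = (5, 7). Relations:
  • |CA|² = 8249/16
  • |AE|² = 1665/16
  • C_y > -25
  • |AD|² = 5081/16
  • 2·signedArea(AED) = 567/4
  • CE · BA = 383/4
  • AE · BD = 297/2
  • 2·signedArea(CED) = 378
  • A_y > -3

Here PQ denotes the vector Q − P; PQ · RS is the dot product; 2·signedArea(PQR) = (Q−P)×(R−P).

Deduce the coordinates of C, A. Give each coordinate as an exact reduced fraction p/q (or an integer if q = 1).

A = (2, -11/4)
C = (10, -24)

1. A_x = 2  [AE · BD = 297/2 ∩ 2·signedArea(AED) = 567/4]
2. A_y = -11/4  [AE · BD = 297/2 ∩ 2·signedArea(AED) = 567/4]
   → A = (2, -11/4)
3. C_x = 10  [CE · BA = 383/4 ∩ 2·signedArea(CED) = 378]
4. C_y = -24  [CE · BA = 383/4 ∩ 2·signedArea(CED) = 378]
   → C = (10, -24)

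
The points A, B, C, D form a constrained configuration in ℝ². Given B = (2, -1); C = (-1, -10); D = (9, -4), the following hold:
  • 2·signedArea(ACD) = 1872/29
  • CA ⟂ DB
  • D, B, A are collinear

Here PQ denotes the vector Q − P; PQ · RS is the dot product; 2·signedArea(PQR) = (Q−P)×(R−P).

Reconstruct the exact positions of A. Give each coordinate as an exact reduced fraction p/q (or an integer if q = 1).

1. A_x = 79/29  [D, B, A are collinear ∩ CA ⟂ DB]
2. A_y = -38/29  [D, B, A are collinear ∩ CA ⟂ DB]
   → A = (79/29, -38/29)

A = (79/29, -38/29)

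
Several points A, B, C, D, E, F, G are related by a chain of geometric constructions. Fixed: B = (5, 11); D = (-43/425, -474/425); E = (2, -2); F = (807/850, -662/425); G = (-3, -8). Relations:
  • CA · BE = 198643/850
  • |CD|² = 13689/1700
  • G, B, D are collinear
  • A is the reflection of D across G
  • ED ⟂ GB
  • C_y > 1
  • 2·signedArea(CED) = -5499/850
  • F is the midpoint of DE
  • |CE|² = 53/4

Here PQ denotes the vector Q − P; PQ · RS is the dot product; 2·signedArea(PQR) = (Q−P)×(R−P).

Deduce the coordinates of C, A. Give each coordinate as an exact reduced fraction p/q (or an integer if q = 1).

1. C_x = 1  [line -376/425·x + -893/425·y + 3431/850 = 0 ∩ |CD|² = 13689/1700]
2. C_y = 3/2  [line -376/425·x + -893/425·y + 3431/850 = 0 ∩ |CD|² = 13689/1700]
   → C = (1, 3/2)
3. A_x = -2507/425  [CA · BE = 198643/850 ∩ A is the reflection of D across G]
4. A_y = -6326/425  [CA · BE = 198643/850 ∩ A is the reflection of D across G]
   → A = (-2507/425, -6326/425)

A = (-2507/425, -6326/425)
C = (1, 3/2)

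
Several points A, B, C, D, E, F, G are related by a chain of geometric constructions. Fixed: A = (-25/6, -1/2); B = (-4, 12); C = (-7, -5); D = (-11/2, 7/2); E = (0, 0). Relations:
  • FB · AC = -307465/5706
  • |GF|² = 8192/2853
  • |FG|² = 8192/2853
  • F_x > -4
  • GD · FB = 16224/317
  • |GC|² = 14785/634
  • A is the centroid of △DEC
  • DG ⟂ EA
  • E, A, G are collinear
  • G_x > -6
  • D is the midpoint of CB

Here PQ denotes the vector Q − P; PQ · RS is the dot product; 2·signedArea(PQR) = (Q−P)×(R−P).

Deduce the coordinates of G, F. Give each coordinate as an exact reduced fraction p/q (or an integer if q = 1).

1. G_x = -3175/634  [E, A, G are collinear ∩ DG ⟂ EA]
2. G_y = -381/634  [E, A, G are collinear ∩ DG ⟂ EA]
   → G = (-3175/634, -381/634)
3. F_x = -6325/1902  [FB · AC = -307465/5706 ∩ GD · FB = 16224/317]
4. F_y = -253/634  [FB · AC = -307465/5706 ∩ GD · FB = 16224/317]
   → F = (-6325/1902, -253/634)

F = (-6325/1902, -253/634)
G = (-3175/634, -381/634)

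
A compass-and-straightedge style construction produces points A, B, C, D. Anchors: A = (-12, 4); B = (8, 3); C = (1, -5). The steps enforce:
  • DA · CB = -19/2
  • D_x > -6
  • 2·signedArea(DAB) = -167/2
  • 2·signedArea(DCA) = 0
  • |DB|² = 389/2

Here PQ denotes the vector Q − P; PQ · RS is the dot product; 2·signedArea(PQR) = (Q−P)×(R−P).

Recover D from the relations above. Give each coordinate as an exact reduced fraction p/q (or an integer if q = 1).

1. D_x = -11/2  [2·signedArea(DCA) = 0 ∩ DA · CB = -19/2]
2. D_y = -1/2  [2·signedArea(DCA) = 0 ∩ DA · CB = -19/2]
   → D = (-11/2, -1/2)

D = (-11/2, -1/2)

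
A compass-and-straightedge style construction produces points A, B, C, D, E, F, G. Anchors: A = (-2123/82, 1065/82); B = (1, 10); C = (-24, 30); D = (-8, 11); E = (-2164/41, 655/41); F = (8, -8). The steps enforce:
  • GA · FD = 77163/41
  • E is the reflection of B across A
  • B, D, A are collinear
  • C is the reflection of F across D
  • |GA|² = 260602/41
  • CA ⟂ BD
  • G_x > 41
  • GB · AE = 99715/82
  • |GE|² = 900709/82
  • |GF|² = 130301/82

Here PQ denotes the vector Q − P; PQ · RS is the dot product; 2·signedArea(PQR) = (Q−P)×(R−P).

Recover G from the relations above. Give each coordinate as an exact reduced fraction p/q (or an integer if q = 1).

1. G_x = 3435/82  [GA · FD = 77163/41 ∩ GB · AE = 99715/82]
2. G_y = -2377/82  [GA · FD = 77163/41 ∩ GB · AE = 99715/82]
   → G = (3435/82, -2377/82)

G = (3435/82, -2377/82)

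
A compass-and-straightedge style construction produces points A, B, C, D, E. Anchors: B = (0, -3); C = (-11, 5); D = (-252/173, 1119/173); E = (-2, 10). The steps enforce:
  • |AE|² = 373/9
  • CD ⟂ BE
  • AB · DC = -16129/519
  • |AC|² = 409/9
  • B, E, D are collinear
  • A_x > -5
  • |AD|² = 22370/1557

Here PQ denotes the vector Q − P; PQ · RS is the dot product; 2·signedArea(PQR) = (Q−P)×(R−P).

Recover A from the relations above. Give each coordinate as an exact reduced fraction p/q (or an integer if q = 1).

1. A_x = -13/3  [line 1651/173·x + 254/173·y + 18415/519 = 0 ∩ |AE|² = 373/9]
2. A_y = 4  [line 1651/173·x + 254/173·y + 18415/519 = 0 ∩ |AE|² = 373/9]
   → A = (-13/3, 4)

A = (-13/3, 4)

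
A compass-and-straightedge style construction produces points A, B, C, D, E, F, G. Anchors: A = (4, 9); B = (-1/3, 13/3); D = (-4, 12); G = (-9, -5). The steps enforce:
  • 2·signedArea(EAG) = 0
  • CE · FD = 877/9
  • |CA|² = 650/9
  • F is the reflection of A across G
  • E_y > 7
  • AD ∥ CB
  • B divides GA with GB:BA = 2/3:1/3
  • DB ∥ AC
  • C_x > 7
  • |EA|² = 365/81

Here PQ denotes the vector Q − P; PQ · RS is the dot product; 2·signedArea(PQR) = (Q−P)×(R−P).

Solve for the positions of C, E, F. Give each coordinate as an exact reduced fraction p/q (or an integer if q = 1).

C = (23/3, 4/3)
E = (23/9, 67/9)
F = (-22, -19)

1. C_x = 23/3  [AD ∥ CB ∩ DB ∥ AC]
2. C_y = 4/3  [AD ∥ CB ∩ DB ∥ AC]
   → C = (23/3, 4/3)
3. F_x = -22  [F is the reflection of A across G]
4. F_y = -19  [F is the reflection of A across G]
   → F = (-22, -19)
5. E_x = 23/9  [2·signedArea(EAG) = 0 ∩ CE · FD = 877/9]
6. E_y = 67/9  [2·signedArea(EAG) = 0 ∩ CE · FD = 877/9]
   → E = (23/9, 67/9)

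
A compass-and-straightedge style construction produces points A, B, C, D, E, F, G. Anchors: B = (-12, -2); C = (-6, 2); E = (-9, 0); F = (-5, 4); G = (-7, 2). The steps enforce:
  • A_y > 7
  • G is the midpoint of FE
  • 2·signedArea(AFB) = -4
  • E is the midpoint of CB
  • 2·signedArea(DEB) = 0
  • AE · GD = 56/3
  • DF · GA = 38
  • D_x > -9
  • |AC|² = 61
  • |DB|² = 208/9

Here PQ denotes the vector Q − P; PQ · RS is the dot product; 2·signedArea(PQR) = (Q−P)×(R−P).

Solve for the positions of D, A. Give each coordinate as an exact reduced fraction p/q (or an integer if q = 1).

A = (-1, 8)
D = (-8, 2/3)

1. D_x = -8  [line 2·x + -3·y + 18 = 0 ∩ |DB|² = 208/9]
2. D_y = 2/3  [line 2·x + -3·y + 18 = 0 ∩ |DB|² = 208/9]
   → D = (-8, 2/3)
3. A_x = -1  [AE · GD = 56/3 ∩ 2·signedArea(AFB) = -4]
4. A_y = 8  [AE · GD = 56/3 ∩ 2·signedArea(AFB) = -4]
   → A = (-1, 8)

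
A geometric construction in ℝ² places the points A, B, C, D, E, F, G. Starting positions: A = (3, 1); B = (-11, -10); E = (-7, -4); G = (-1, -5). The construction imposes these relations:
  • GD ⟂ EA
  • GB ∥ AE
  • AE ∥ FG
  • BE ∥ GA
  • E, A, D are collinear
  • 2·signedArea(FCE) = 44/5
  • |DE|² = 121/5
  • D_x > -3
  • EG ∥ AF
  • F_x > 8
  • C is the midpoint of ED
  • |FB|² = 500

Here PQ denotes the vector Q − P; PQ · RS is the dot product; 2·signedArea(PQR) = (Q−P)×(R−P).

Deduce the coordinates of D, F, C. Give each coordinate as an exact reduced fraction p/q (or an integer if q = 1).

1. D_x = -13/5  [E, A, D are collinear ∩ GD ⟂ EA]
2. D_y = -9/5  [E, A, D are collinear ∩ GD ⟂ EA]
   → D = (-13/5, -9/5)
3. F_x = 9  [AE ∥ FG ∩ EG ∥ AF]
4. F_y = 0  [AE ∥ FG ∩ EG ∥ AF]
   → F = (9, 0)
5. C_x = -24/5  [C is the midpoint of ED]
6. C_y = -29/10  [C is the midpoint of ED]
   → C = (-24/5, -29/10)

C = (-24/5, -29/10)
D = (-13/5, -9/5)
F = (9, 0)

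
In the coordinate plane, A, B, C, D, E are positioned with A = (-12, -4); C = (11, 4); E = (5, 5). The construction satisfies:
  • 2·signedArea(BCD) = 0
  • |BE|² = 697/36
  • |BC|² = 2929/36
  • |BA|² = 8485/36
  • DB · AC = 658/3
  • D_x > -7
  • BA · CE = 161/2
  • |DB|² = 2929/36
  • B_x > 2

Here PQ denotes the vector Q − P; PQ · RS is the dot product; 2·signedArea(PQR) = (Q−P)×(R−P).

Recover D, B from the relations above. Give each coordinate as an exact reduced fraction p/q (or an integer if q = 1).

B = (7/3, 3/2)
D = (-19/3, -1)

1. B_x = 7/3  [line 6·x + -1·y + -25/2 = 0 ∩ |BA|² = 8485/36]
2. B_y = 3/2  [line 6·x + -1·y + -25/2 = 0 ∩ |BA|² = 8485/36]
   → B = (7/3, 3/2)
3. D_x = -19/3  [DB · AC = 658/3 ∩ 2·signedArea(BCD) = 0]
4. D_y = -1  [DB · AC = 658/3 ∩ 2·signedArea(BCD) = 0]
   → D = (-19/3, -1)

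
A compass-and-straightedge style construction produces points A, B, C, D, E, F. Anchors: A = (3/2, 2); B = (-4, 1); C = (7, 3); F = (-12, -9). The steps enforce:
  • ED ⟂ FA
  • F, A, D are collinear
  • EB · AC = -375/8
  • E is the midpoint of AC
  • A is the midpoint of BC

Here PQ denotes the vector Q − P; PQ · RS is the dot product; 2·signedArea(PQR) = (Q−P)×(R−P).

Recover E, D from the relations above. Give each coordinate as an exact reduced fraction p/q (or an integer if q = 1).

1. E_x = 17/4  [E is the midpoint of AC]
2. E_y = 5/2  [E is the midpoint of AC]
   → E = (17/4, 5/2)
3. D_x = 16485/4852  [F, A, D are collinear ∩ ED ⟂ FA]
4. D_y = 8603/2426  [F, A, D are collinear ∩ ED ⟂ FA]
   → D = (16485/4852, 8603/2426)

D = (16485/4852, 8603/2426)
E = (17/4, 5/2)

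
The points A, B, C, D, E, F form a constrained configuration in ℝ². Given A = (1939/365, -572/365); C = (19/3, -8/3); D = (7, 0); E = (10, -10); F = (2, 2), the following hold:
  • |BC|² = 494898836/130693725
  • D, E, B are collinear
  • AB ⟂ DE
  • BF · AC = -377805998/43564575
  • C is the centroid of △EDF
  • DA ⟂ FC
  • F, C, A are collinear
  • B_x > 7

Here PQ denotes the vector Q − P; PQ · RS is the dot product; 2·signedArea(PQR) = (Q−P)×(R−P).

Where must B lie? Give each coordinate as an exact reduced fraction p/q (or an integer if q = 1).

1. B_x = 290111/39785  [D, E, B are collinear ∩ AB ⟂ DE]
2. B_y = -7744/7957  [D, E, B are collinear ∩ AB ⟂ DE]
   → B = (290111/39785, -7744/7957)

B = (290111/39785, -7744/7957)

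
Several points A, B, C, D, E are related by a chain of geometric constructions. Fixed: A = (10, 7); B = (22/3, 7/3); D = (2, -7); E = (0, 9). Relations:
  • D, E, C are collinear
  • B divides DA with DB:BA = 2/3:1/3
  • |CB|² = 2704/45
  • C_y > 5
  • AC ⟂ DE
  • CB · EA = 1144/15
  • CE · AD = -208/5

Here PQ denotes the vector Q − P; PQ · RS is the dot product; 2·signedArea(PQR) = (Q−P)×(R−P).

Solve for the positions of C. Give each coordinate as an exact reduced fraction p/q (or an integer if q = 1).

1. C_x = 2/5  [D, E, C are collinear ∩ AC ⟂ DE]
2. C_y = 29/5  [D, E, C are collinear ∩ AC ⟂ DE]
   → C = (2/5, 29/5)

C = (2/5, 29/5)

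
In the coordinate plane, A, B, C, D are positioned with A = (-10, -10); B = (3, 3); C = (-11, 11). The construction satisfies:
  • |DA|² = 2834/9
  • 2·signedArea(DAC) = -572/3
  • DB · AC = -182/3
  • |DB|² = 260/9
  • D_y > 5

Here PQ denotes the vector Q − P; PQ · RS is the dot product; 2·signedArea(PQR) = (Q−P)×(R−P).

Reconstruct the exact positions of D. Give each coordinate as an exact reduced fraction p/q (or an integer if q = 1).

1. D_x = -5/3  [2·signedArea(DAC) = -572/3 ∩ DB · AC = -182/3]
2. D_y = 17/3  [2·signedArea(DAC) = -572/3 ∩ DB · AC = -182/3]
   → D = (-5/3, 17/3)

D = (-5/3, 17/3)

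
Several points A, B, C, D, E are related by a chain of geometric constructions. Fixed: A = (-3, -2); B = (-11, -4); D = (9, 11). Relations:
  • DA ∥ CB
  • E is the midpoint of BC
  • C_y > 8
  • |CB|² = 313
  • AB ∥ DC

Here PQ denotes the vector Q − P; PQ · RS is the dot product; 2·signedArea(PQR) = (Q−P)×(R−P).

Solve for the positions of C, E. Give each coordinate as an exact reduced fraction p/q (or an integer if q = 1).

C = (1, 9)
E = (-5, 5/2)

1. C_x = 1  [DA ∥ CB ∩ AB ∥ DC]
2. C_y = 9  [DA ∥ CB ∩ AB ∥ DC]
   → C = (1, 9)
3. E_x = -5  [E is the midpoint of BC]
4. E_y = 5/2  [E is the midpoint of BC]
   → E = (-5, 5/2)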